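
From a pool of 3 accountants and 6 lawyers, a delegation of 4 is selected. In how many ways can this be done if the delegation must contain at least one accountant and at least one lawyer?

111

Total 4-person selections from all 9: C(9,4) = 126.
Selections missing a whole group: no accountants → C(6,4) = 15; no lawyers → C(3,4) = 0.
Both groups omitted at once is impossible, so 126 − 15 = 111.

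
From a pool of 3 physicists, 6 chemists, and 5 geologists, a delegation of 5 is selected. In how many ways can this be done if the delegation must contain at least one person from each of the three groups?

Unrestricted: C(14,5) = 2002 ways to pick any 5 of the 14.
Subtract selections that omit an entire group: no physicists → C(11,5) = 462; no chemists → C(8,5) = 56; no geologists → C(9,5) = 126.
Add back selections omitting two groups (i.e. drawn from a single group): C(3,5) + C(6,5) + C(5,5) = 7.
By inclusion–exclusion: 2002 − 644 + 7 = 1365.

1365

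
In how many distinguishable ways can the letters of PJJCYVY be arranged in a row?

1260

Letter multiplicities in PJJCYVY: C×1, J×2, P×1, V×1, Y×2.
Dividing 7! = 5040 by 2!·2! = 4 for the repeated letters gives 1260.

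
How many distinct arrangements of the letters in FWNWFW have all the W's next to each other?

Treat the 3 copies of W as a single block. The multiset to arrange is then {WWW, F, F, N}, 4 items in all.
That gives (4)!/(2!) = 12 arrangements.

12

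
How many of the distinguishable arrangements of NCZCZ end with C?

With the last slot taken by C, it remains to arrange the other 4 letters (NZCZ).
Those 4 letters have Z appearing twice, giving (4)!/(2!) = 12.

12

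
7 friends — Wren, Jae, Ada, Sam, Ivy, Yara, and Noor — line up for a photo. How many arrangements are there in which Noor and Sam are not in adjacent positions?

3600

There are 7! = 5040 arrangements in all. If Noor and Sam are adjacent, merging them into one block gives 2·(6)! = 1440 arrangements.
So 5040 − 1440 = 3600 arrangements keep them apart.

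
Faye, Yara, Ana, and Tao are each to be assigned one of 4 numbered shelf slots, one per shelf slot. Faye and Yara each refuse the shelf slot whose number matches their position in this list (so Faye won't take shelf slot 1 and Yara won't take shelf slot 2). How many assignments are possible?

Let Aᵢ (for i ∈ {1, 2}) be the placements that put person i in their forbidden shelf slot. Any j of these fix j positions, leaving (4−j)! ways to fill the rest, and there are C(2,j) ways to pick which j.
By inclusion–exclusion, the number of valid placements is Σ_{j=0}^{2} (−1)^j C(2,j)·(4−j)!.
Computing: 24 − 12 + 2 = 14.

14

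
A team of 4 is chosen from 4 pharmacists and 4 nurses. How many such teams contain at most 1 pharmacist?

Split by how many pharmacists are chosen (0 through 1).
Sum: C(4,0)·C(4,4) + C(4,1)·C(4,3) = 1 + 16 = 17.

17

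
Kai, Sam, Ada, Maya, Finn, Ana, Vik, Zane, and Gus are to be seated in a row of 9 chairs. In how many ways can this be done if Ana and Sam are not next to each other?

282240

There are 9! = 362880 arrangements in all. If Ana and Sam are adjacent, merging them into one block gives 2·(8)! = 80640 arrangements.
So 362880 − 80640 = 282240 arrangements keep them apart.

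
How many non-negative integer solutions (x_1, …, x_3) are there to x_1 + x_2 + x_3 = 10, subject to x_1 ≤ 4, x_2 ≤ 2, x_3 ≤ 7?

Without the upper bounds there are C(12,2) = 66 ways to split 10 among 3 variables.
Subtract solutions that violate a single cap (substitute x_i' = x_i − (cap_i+1)): x_1 ≥ 5 gives C(7,2) = 21; x_2 ≥ 3 gives C(9,2) = 36; x_3 ≥ 8 gives C(4,2) = 6. Together 63.
Add back pairs where two caps are both exceeded: 6 + 0 + 0 = 6.
By inclusion–exclusion the count is 66 − 63 + 6 = 9.

9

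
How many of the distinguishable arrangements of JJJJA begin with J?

Fix J in the first position and arrange the remaining 4 letters.
Those 4 letters have J appearing 3 times, giving (4)!/(3!) = 4.

4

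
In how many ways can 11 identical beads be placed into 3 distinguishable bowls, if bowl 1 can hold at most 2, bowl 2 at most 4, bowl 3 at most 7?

6

Without the upper bounds there are C(13,2) = 78 ways to split 11 among 3 bowls.
Subtract solutions that violate a single cap (substitute x_i' = x_i − (cap_i+1)): x_1 ≥ 3 gives C(10,2) = 45; x_2 ≥ 5 gives C(8,2) = 28; x_3 ≥ 8 gives C(5,2) = 10. Together 83.
Add back pairs where two caps are both exceeded: 10 + 1 + 0 = 11.
By inclusion–exclusion the count is 78 − 83 + 11 = 6.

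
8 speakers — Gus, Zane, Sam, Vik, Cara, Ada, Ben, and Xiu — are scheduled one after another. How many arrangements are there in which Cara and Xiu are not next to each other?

30240

There are 8! = 40320 arrangements in all. If Cara and Xiu are adjacent, merging them into one block gives 2·(7)! = 10080 arrangements.
So 40320 − 10080 = 30240 arrangements keep them apart.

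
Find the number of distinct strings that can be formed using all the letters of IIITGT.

IIITGT has 6 letters with I appearing 3 times and T appearing twice.
So there are 6! / (3!·2!) = 60 distinguishable arrangements.

60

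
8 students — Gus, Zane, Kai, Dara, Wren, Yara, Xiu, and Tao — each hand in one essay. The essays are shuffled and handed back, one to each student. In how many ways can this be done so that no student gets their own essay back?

14833

This is the derangement count D_8: permutations of 8 items with no fixed point.
By inclusion–exclusion this is Σ_{j=0}^{8} (−1)^j C(8,j)·(8−j)!.
Computing: 40320 − 40320 + 20160 − 6720 + 1680 − 336 + 56 − 8 + 1 = 14833.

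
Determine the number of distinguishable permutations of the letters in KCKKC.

KCKKC has 5 letters with C appearing twice and K appearing 3 times.
Dividing 5! = 120 by 3!·2! = 12 for the repeated letters gives 10.

10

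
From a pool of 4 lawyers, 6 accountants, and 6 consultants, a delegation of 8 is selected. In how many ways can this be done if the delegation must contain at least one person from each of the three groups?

Total 8-person selections from all 16: C(16,8) = 12870.
Subtract selections that omit an entire group: no lawyers → C(12,8) = 495; no accountants → C(10,8) = 45; no consultants → C(10,8) = 45.
Add back selections omitting two groups (i.e. drawn from a single group): C(4,8) + C(6,8) + C(6,8) = 0.
By inclusion–exclusion: 12870 − 585 + 0 = 12285.

12285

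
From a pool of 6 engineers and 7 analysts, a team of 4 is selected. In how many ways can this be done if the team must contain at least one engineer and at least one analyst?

665

With no constraint there are C(13,4) = 715 possible selections.
Subtract selections that omit an entire group: no engineers → C(7,4) = 35; no analysts → C(6,4) = 15.
Both groups omitted at once is impossible, so 715 − 50 = 665.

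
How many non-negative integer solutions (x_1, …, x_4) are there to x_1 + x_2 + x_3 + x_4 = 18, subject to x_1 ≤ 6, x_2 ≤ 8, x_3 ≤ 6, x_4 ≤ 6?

Without the upper bounds there are C(21,3) = 1330 ways to split 18 among 4 variables.
Subtract solutions that violate a single cap (substitute x_i' = x_i − (cap_i+1)): x_1 ≥ 7 gives C(14,3) = 364; x_2 ≥ 9 gives C(12,3) = 220; x_3 ≥ 7 gives C(14,3) = 364; x_4 ≥ 7 gives C(14,3) = 364. Together 1312.
Add back pairs where two caps are both exceeded: 10 + 35 + 35 + 10 + 10 + 35 = 135.
By inclusion–exclusion the count is 1330 − 1312 + 135 = 153.

153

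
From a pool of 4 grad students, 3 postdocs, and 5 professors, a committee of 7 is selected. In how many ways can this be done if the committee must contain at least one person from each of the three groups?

Total 7-person selections from all 12: C(12,7) = 792.
Selections missing a whole group: no grad students → C(8,7) = 8; no postdocs → C(9,7) = 36; no professors → C(7,7) = 1.
Add back selections omitting two groups (i.e. drawn from a single group): C(4,7) + C(3,7) + C(5,7) = 0.
By inclusion–exclusion: 792 − 45 + 0 = 747.

747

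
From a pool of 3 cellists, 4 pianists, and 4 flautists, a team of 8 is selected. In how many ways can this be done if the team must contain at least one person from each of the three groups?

164

With no constraint there are C(11,8) = 165 possible selections.
Subtract selections that omit an entire group: no cellists → C(8,8) = 1; no pianists → C(7,8) = 0; no flautists → C(7,8) = 0.
Add back selections omitting two groups (i.e. drawn from a single group): C(3,8) + C(4,8) + C(4,8) = 0.
By inclusion–exclusion: 165 − 1 + 0 = 164.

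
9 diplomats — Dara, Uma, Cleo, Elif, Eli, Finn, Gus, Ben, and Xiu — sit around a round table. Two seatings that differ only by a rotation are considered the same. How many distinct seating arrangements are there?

40320

Fix one person's seat to break rotational symmetry; the remaining 8 people can be arranged in (8)! = 40320 ways.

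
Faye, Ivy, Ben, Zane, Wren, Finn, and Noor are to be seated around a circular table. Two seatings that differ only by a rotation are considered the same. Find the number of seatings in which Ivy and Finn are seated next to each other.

240

Treat {Ivy, Finn} as one unit (2 internal orders) and seat the resulting 6 units around the table: (5)! circular arrangements.
So 2 × (5)! = 2 × 120 = 240.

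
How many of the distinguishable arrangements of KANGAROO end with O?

2520

With the last slot taken by O, it remains to arrange the other 7 letters (KANGARO).
Those 7 letters have A appearing twice, giving (7)!/(2!) = 2520.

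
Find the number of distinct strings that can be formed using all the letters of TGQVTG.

180

TGQVTG has 6 letters with G appearing twice and T appearing twice.
The number of distinct arrangements is 6!/(2!·2!) = 720/4 = 180.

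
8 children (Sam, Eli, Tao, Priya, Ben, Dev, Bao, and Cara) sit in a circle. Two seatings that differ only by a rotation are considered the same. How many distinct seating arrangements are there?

Around a circle, 8 distinct people have 8!/8 = (7)! = 5040 rotationally distinct seatings.

5040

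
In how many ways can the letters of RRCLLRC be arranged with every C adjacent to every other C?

60

Treat the 2 copies of C as a single block. The multiset to arrange is then {CC, L, L, R, R, R}, 6 items in all.
That gives (6)!/(3!·2!) = 60 arrangements.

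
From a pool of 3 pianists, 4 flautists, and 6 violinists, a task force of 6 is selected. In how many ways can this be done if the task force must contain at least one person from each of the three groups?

With no constraint there are C(13,6) = 1716 possible selections.
Selections missing a whole group: no pianists → C(10,6) = 210; no flautists → C(9,6) = 84; no violinists → C(7,6) = 7.
Add back selections omitting two groups (i.e. drawn from a single group): C(3,6) + C(4,6) + C(6,6) = 1.
By inclusion–exclusion: 1716 − 301 + 1 = 1416.

1416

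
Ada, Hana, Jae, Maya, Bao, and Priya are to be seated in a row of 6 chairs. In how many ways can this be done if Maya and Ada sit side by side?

Glue Maya and Ada into one block (2 internal orders), leaving 5 units to arrange in a row.
That gives 2 × 5! = 2 × 120 = 240.

240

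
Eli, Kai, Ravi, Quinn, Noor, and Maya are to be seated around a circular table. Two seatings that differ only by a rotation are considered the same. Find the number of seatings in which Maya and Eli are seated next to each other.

Glue Maya and Eli into a block (2 internal orders). Seating 5 units around a circle gives (4)! arrangements.
So 2 × (4)! = 2 × 24 = 48.

48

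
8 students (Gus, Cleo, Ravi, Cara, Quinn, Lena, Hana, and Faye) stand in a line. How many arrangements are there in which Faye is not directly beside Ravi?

30240

There are 8! = 40320 arrangements in all. If Faye and Ravi are adjacent, merging them into one block gives 2·(7)! = 10080 arrangements.
So 40320 − 10080 = 30240 arrangements keep them apart.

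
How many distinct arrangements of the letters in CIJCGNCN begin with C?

1260

With the first slot taken by C, it remains to arrange the other 7 letters (IJCGNCN).
Those 7 letters have C appearing twice and N appearing twice, giving (7)!/(2!·2!) = 1260.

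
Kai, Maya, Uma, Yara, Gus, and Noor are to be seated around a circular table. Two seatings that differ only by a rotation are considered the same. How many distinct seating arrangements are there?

120

Fix one person's seat to break rotational symmetry; the remaining 5 people can be arranged in (5)! = 120 ways.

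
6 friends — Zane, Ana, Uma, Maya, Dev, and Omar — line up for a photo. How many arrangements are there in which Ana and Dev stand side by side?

240

Place the 4 others and the Ana-Dev pair as 5 objects in a line; the pair has 2 internal arrangements.
So the count is 2·(5)! = 240.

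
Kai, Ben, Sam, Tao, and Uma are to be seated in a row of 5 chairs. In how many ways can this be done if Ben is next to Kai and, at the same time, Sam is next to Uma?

Treat {Ben,Kai} as one block (2 orders) and {Sam,Uma} as another (2 orders).
That leaves 3 units to arrange: 2 × 2 × 3! = 4 × 6 = 24.

24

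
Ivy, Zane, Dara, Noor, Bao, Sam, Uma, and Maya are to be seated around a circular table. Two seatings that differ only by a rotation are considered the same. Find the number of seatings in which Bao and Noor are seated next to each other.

1440

Treat {Bao, Noor} as one unit (2 internal orders) and seat the resulting 7 units around the table: (6)! circular arrangements.
So 2 × (6)! = 2 × 720 = 1440.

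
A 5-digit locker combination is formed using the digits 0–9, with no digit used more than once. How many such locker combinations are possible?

This is a permutation of 5 out of 10: P(10,5) = 10!/5!.
That product is 10 × 9 × 8 × 7 × 6 = 30240.

30240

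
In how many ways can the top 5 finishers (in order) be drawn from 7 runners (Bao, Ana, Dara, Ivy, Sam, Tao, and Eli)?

2520

There are 7 choices for 1st place, 6 for 2nd, and so on down to 3 for position 5.
That gives 7 × 6 × 5 × 4 × 3 = 2520.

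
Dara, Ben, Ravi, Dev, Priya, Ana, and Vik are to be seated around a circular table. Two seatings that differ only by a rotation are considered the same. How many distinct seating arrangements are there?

Around a circle, 7 distinct people have 7!/7 = (6)! = 720 rotationally distinct seatings.

720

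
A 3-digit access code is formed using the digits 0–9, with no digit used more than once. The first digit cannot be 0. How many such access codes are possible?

648

The first digit has 10−1 = 9 choices (anything except 0).
The remaining 2 digits are filled from the other 9 symbols without repetition: 9 × 8 = 72.
Total: 9 × 72 = 648.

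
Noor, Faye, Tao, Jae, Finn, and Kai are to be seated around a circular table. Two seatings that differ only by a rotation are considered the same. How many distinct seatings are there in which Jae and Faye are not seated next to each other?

Without the restriction there are (5)! = 120 seatings.
Seatings with Jae beside Faye: treat them as a block with 2 internal orders, giving 2 × (4)! = 48.
Subtracting, 120 − 48 = 72.

72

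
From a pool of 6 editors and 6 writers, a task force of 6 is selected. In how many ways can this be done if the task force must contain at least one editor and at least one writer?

With no constraint there are C(12,6) = 924 possible selections.
Subtract selections that omit an entire group: no editors → C(6,6) = 1; no writers → C(6,6) = 1.
Both groups omitted at once is impossible, so 924 − 2 = 922.

922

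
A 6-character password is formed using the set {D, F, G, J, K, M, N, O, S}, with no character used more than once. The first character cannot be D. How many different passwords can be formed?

The first character has 9−1 = 8 choices (anything except D).
The remaining 5 characters are filled from the other 8 symbols without repetition: 8 × 7 × 6 × 5 × 4 = 6720.
Total: 8 × 6720 = 53760.

53760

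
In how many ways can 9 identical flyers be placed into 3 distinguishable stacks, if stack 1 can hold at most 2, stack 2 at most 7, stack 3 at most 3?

9

Without the upper bounds there are C(11,2) = 55 ways to split 9 among 3 stacks.
Subtract solutions that violate a single cap (substitute x_i' = x_i − (cap_i+1)): x_1 ≥ 3 gives C(8,2) = 28; x_2 ≥ 8 gives C(3,2) = 3; x_3 ≥ 4 gives C(7,2) = 21. Together 52.
Add back pairs where two caps are both exceeded: 0 + 6 + 0 = 6.
By inclusion–exclusion the count is 55 − 52 + 6 = 9.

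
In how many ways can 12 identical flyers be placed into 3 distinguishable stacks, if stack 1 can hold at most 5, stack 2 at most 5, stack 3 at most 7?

Without the upper bounds there are C(14,2) = 91 ways to split 12 among 3 stacks.
Subtract solutions that violate a single cap (substitute x_i' = x_i − (cap_i+1)): x_1 ≥ 6 gives C(8,2) = 28; x_2 ≥ 6 gives C(8,2) = 28; x_3 ≥ 8 gives C(6,2) = 15. Together 71.
Add back pairs where two caps are both exceeded: 1 + 0 + 0 = 1.
By inclusion–exclusion the count is 91 − 71 + 1 = 21.

21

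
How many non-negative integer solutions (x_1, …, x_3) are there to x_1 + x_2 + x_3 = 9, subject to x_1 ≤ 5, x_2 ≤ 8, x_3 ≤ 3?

23

By stars and bars, unrestricted non-negative solutions to x_1+…+x_3 = 9 number C(9+2,2) = 55.
Subtract solutions that violate a single cap (substitute x_i' = x_i − (cap_i+1)): x_1 ≥ 6 gives C(5,2) = 10; x_2 ≥ 9 gives C(2,2) = 1; x_3 ≥ 4 gives C(7,2) = 21. Together 32.
No two caps can be exceeded simultaneously, so the pair terms are all 0.
By inclusion–exclusion the count is 55 − 32 + 0 = 23.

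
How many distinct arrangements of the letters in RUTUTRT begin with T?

Fix T in the first position and arrange the remaining 6 letters.
Those 6 letters have R appearing twice, T appearing twice, and U appearing twice, giving (6)!/(2!·2!·2!) = 90.

90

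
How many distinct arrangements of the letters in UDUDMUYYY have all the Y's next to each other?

Treat the 3 copies of Y as a single block. The multiset to arrange is then {YYY, D, D, M, U, U, U}, 7 items in all.
That gives (7)!/(3!·2!) = 420 arrangements.

420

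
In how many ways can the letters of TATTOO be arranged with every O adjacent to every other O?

Treat the 2 copies of O as a single block. The multiset to arrange is then {OO, A, T, T, T}, 5 items in all.
That gives (5)!/(3!) = 20 arrangements.

20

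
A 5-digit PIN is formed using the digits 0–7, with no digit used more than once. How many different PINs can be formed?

6720

This is a permutation of 5 out of 8: P(8,5) = 8!/3!.
That product is 8 × 7 × 6 × 5 × 4 = 6720.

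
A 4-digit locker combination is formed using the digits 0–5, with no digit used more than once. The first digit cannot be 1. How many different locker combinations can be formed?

300

The first digit has 6−1 = 5 choices (anything except 1).
The remaining 3 digits are filled from the other 5 symbols without repetition: 5 × 4 × 3 = 60.
Total: 5 × 60 = 300.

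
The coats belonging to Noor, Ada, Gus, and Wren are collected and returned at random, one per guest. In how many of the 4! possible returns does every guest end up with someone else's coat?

9

Let Aᵢ be the assignments in which guest i gets their own coat. We want the size of the complement of A₁∪…∪A_4.
By inclusion–exclusion this is Σ_{j=0}^{4} (−1)^j C(4,j)·(4−j)!.
Computing: 24 − 24 + 12 − 4 + 1 = 9.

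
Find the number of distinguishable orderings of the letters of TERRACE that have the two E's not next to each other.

900

There are 7!/(2!·2!) = 1260 arrangements of TERRACE in total.
Arrangements with the E's together: treat EE as one letter, giving (6)!/(2!) = 360.
Subtracting, 1260 − 360 = 900 arrangements keep the E's apart.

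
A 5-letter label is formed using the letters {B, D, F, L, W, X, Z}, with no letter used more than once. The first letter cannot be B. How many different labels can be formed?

2160

The first letter has 7−1 = 6 choices (anything except B).
The remaining 4 letters are filled from the other 6 symbols without repetition: 6 × 5 × 4 × 3 = 360.
Total: 6 × 360 = 2160.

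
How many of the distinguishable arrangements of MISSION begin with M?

180

With the first slot taken by M, it remains to arrange the other 6 letters (ISSION).
Those 6 letters have I appearing twice and S appearing twice, giving (6)!/(2!·2!) = 180.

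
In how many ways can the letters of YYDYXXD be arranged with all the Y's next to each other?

30

Treat the 3 copies of Y as a single block. The multiset to arrange is then {YYY, D, D, X, X}, 5 items in all.
That gives (5)!/(2!·2!) = 30 arrangements.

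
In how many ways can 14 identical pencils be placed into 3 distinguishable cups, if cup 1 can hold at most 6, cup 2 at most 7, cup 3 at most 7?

28

By stars and bars, unrestricted non-negative solutions to x_1+…+x_3 = 14 number C(14+2,2) = 120.
Subtract solutions that violate a single cap (substitute x_i' = x_i − (cap_i+1)): x_1 ≥ 7 gives C(9,2) = 36; x_2 ≥ 8 gives C(8,2) = 28; x_3 ≥ 8 gives C(8,2) = 28. Together 92.
No two caps can be exceeded simultaneously, so the pair terms are all 0.
By inclusion–exclusion the count is 120 − 92 + 0 = 28.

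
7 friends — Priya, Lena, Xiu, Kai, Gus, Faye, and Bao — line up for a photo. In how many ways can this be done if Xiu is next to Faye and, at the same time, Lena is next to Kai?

480

Treat {Xiu,Faye} as one block (2 orders) and {Lena,Kai} as another (2 orders).
That leaves 5 units to arrange: 2 × 2 × 5! = 4 × 120 = 480.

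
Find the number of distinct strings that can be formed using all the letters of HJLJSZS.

1260

HJLJSZS has 7 letters with J appearing twice and S appearing twice.
The number of distinct arrangements is 7!/(2!·2!) = 5040/4 = 1260.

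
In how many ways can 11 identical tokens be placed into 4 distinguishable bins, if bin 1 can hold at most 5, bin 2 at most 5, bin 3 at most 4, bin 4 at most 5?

Without the upper bounds there are C(14,3) = 364 ways to split 11 among 4 bins.
Subtract solutions that violate a single cap (substitute x_i' = x_i − (cap_i+1)): x_1 ≥ 6 gives C(8,3) = 56; x_2 ≥ 6 gives C(8,3) = 56; x_3 ≥ 5 gives C(9,3) = 84; x_4 ≥ 6 gives C(8,3) = 56. Together 252.
Add back pairs where two caps are both exceeded: 0 + 1 + 0 + 1 + 0 + 1 = 3.
By inclusion–exclusion the count is 364 − 252 + 3 = 115.

115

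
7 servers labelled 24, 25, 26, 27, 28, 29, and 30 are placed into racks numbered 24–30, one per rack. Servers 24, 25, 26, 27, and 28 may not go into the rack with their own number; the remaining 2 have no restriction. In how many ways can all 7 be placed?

Let Aᵢ (for 24 ≤ i ≤ 28) be the placements that put server i in its forbidden rack. Any j of these fix j positions, leaving (7−j)! ways to fill the rest, and there are C(5,j) ways to pick which j.
By inclusion–exclusion, the number of valid placements is Σ_{j=0}^{5} (−1)^j C(5,j)·(7−j)!.
Computing: 5040 − 3600 + 1200 − 240 + 30 − 2 = 2428.

2428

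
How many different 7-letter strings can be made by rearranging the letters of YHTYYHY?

Letter multiplicities in YHTYYHY: H×2, T×1, Y×4.
Dividing 7! = 5040 by 4!·2! = 48 for the repeated letters gives 105.

105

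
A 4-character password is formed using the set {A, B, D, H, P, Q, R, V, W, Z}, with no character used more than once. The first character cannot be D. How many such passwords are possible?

The first character has 10−1 = 9 choices (anything except D).
The remaining 3 characters are filled from the other 9 symbols without repetition: 9 × 8 × 7 = 504.
Total: 9 × 504 = 4536.

4536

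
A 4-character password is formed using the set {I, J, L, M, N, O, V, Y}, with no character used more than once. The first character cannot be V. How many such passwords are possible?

The first character has 8−1 = 7 choices (anything except V).
The remaining 3 characters are filled from the other 7 symbols without repetition: 7 × 6 × 5 = 210.
Total: 7 × 210 = 1470.

1470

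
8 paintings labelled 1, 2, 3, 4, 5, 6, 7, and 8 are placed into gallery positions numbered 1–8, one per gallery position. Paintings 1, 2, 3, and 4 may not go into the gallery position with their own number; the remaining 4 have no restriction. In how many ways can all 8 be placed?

24024

Let Aᵢ (for 1 ≤ i ≤ 4) be the placements that put painting i in its forbidden gallery position. Any j of these fix j positions, leaving (8−j)! ways to fill the rest, and there are C(4,j) ways to pick which j.
By inclusion–exclusion, the number of valid placements is Σ_{j=0}^{4} (−1)^j C(4,j)·(8−j)!.
Computing: 40320 − 20160 + 4320 − 480 + 24 = 24024.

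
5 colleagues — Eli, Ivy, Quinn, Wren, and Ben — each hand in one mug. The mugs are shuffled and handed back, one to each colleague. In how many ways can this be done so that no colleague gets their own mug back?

Count assignments avoiding every fixed point. For any j of the 5 colleagues fixed to their own mug, the other 5−j can be arranged in (5−j)! ways.
By inclusion–exclusion this is Σ_{j=0}^{5} (−1)^j C(5,j)·(5−j)!.
Computing: 120 − 120 + 60 − 20 + 5 − 1 = 44.

44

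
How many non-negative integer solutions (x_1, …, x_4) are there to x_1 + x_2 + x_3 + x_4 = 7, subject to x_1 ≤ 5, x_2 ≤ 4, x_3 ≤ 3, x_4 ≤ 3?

By stars and bars, unrestricted non-negative solutions to x_1+…+x_4 = 7 number C(7+3,3) = 120.
Subtract solutions that violate a single cap (substitute x_i' = x_i − (cap_i+1)): x_1 ≥ 6 gives C(4,3) = 4; x_2 ≥ 5 gives C(5,3) = 10; x_3 ≥ 4 gives C(6,3) = 20; x_4 ≥ 4 gives C(6,3) = 20. Together 54.
No two caps can be exceeded simultaneously, so the pair terms are all 0.
By inclusion–exclusion the count is 120 − 54 + 0 = 66.

66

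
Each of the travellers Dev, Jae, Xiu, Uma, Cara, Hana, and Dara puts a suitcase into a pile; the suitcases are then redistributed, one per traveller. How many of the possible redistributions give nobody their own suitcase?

1854

This is the derangement count D_7: permutations of 7 items with no fixed point.
By inclusion–exclusion this is Σ_{j=0}^{7} (−1)^j C(7,j)·(7−j)!.
Computing: 5040 − 5040 + 2520 − 840 + 210 − 42 + 7 − 1 = 1854.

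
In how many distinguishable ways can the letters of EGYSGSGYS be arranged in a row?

5040

Letter multiplicities in EGYSGSGYS: E×1, G×3, S×3, Y×2.
So there are 9! / (3!·3!·2!) = 5040 distinguishable arrangements.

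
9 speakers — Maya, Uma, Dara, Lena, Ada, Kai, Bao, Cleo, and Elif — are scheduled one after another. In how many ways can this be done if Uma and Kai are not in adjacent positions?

Of the 9! = 362880 arrangements, those with Uma and Kai adjacent number 2 × 8! = 80640 (treat the pair as a block with 2 internal orders).
Complementary counting: 362880 − 80640 = 282240.

282240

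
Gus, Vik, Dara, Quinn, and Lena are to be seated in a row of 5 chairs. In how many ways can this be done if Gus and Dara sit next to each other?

Place the 3 others and the Gus-Dara pair as 4 objects in a line; the pair has 2 internal arrangements.
So the count is 2·(4)! = 48.

48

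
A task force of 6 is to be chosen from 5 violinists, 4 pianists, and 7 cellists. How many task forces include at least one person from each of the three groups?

Total 6-person selections from all 16: C(16,6) = 8008.
Subtract selections that omit an entire group: no violinists → C(11,6) = 462; no pianists → C(12,6) = 924; no cellists → C(9,6) = 84.
Add back selections omitting two groups (i.e. drawn from a single group): C(5,6) + C(4,6) + C(7,6) = 7.
By inclusion–exclusion: 8008 − 1470 + 7 = 6545.

6545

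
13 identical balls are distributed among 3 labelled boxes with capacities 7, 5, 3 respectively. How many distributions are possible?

6

Without the upper bounds there are C(15,2) = 105 ways to split 13 among 3 boxes.
Subtract solutions that violate a single cap (substitute x_i' = x_i − (cap_i+1)): x_1 ≥ 8 gives C(7,2) = 21; x_2 ≥ 6 gives C(9,2) = 36; x_3 ≥ 4 gives C(11,2) = 55. Together 112.
Add back pairs where two caps are both exceeded: 0 + 3 + 10 = 13.
By inclusion–exclusion the count is 105 − 112 + 13 = 6.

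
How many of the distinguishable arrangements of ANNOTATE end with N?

With the last slot taken by N, it remains to arrange the other 7 letters (ANOTATE).
Those 7 letters have A appearing twice and T appearing twice, giving (7)!/(2!·2!) = 1260.

1260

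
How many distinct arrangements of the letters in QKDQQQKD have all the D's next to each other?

Treat the 2 copies of D as a single block. The multiset to arrange is then {DD, K, K, Q, Q, Q, Q}, 7 items in all.
That gives (7)!/(4!·2!) = 105 arrangements.

105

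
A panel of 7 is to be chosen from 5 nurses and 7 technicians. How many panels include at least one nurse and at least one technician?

Unrestricted: C(12,7) = 792 ways to pick any 7 of the 12.
Subtract selections that omit an entire group: no nurses → C(7,7) = 1; no technicians → C(5,7) = 0.
Both groups omitted at once is impossible, so 792 − 1 = 791.

791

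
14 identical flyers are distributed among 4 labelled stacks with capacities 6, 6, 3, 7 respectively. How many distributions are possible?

Ignoring the caps, the number of non-negative solutions to x_1+…+x_4 = 14 is C(17,3) = 680.
Subtract solutions that violate a single cap (substitute x_i' = x_i − (cap_i+1)): x_1 ≥ 7 gives C(10,3) = 120; x_2 ≥ 7 gives C(10,3) = 120; x_3 ≥ 4 gives C(13,3) = 286; x_4 ≥ 8 gives C(9,3) = 84. Together 610.
Add back pairs where two caps are both exceeded: 1 + 20 + 0 + 20 + 0 + 10 = 51.
By inclusion–exclusion the count is 680 − 610 + 51 = 121.

121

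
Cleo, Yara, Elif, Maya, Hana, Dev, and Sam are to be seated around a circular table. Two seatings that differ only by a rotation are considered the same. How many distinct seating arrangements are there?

720

Around a circle, 7 distinct people have 7!/7 = (6)! = 720 rotationally distinct seatings.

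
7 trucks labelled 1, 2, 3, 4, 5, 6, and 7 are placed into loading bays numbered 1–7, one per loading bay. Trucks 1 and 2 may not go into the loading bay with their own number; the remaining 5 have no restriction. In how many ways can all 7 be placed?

3720

Let Aᵢ (for i ∈ {1, 2}) be the placements that put truck i in its forbidden loading bay. Any j of these fix j positions, leaving (7−j)! ways to fill the rest, and there are C(2,j) ways to pick which j.
By inclusion–exclusion, the number of valid placements is Σ_{j=0}^{2} (−1)^j C(2,j)·(7−j)!.
Computing: 5040 − 1440 + 120 = 3720.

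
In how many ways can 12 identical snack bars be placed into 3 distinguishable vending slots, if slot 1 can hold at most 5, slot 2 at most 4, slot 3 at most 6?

By stars and bars, unrestricted non-negative solutions to x_1+…+x_3 = 12 number C(12+2,2) = 91.
Subtract solutions that violate a single cap (substitute x_i' = x_i − (cap_i+1)): x_1 ≥ 6 gives C(8,2) = 28; x_2 ≥ 5 gives C(9,2) = 36; x_3 ≥ 7 gives C(7,2) = 21. Together 85.
Add back pairs where two caps are both exceeded: 3 + 0 + 1 = 4.
By inclusion–exclusion the count is 91 − 85 + 4 = 10.

10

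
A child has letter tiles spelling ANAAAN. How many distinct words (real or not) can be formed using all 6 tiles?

15

ANAAAN has 6 letters with A appearing 4 times and N appearing twice.
So there are 6! / (4!·2!) = 15 distinguishable arrangements.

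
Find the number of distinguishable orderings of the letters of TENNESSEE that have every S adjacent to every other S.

Treat the 2 copies of S as a single block. The multiset to arrange is then {SS, E, E, E, E, N, N, T}, 8 items in all.
That gives (8)!/(4!·2!) = 840 arrangements.

840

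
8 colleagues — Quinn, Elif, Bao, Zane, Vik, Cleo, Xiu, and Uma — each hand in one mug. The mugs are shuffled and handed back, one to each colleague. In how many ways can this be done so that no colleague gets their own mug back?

14833

This is the derangement count D_8: permutations of 8 items with no fixed point.
By inclusion–exclusion this is Σ_{j=0}^{8} (−1)^j C(8,j)·(8−j)!.
Computing: 40320 − 40320 + 20160 − 6720 + 1680 − 336 + 56 − 8 + 1 = 14833.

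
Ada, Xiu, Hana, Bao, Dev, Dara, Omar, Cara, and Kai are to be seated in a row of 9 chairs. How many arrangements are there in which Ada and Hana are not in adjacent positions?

282240

There are 9! = 362880 arrangements in all. If Ada and Hana are adjacent, merging them into one block gives 2·(8)! = 80640 arrangements.
So 362880 − 80640 = 282240 arrangements keep them apart.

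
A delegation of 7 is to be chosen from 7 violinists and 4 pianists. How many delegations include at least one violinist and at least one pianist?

Unrestricted: C(11,7) = 330 ways to pick any 7 of the 11.
Subtract selections that omit an entire group: no violinists → C(4,7) = 0; no pianists → C(7,7) = 1.
Both groups omitted at once is impossible, so 330 − 1 = 329.

329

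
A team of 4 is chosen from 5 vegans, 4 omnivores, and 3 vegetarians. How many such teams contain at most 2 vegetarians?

486

Split by how many vegetarians are chosen (0 through 2).
Sum: C(3,0)·C(9,4) + C(3,1)·C(9,3) + C(3,2)·C(9,2) = 126 + 252 + 108 = 486.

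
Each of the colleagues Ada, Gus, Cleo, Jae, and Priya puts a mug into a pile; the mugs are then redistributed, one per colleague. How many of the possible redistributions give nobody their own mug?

Let Aᵢ be the assignments in which colleague i gets their own mug. We want the size of the complement of A₁∪…∪A_5.
By inclusion–exclusion this is Σ_{j=0}^{5} (−1)^j C(5,j)·(5−j)!.
Computing: 120 − 120 + 60 − 20 + 5 − 1 = 44.

44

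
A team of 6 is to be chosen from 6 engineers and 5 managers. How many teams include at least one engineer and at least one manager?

461

Unrestricted: C(11,6) = 462 ways to pick any 6 of the 11.
Selections missing a whole group: no engineers → C(5,6) = 0; no managers → C(6,6) = 1.
Both groups omitted at once is impossible, so 462 − 1 = 461.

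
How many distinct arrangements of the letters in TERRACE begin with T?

180

Fix T in the first position and arrange the remaining 6 letters.
Those 6 letters have E appearing twice and R appearing twice, giving (6)!/(2!·2!) = 180.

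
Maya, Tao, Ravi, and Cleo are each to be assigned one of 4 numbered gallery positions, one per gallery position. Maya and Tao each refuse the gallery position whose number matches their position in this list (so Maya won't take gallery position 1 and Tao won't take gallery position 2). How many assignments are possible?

14

Let Aᵢ (for i ∈ {1, 2}) be the placements that put person i in their forbidden gallery position. Any j of these fix j positions, leaving (4−j)! ways to fill the rest, and there are C(2,j) ways to pick which j.
By inclusion–exclusion, the number of valid placements is Σ_{j=0}^{2} (−1)^j C(2,j)·(4−j)!.
Computing: 24 − 12 + 2 = 14.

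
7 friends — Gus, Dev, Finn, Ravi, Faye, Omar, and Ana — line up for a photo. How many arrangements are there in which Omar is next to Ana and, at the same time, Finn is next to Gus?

Treat {Omar,Ana} as one block (2 orders) and {Finn,Gus} as another (2 orders).
That leaves 5 units to arrange: 2 × 2 × 5! = 4 × 120 = 480.

480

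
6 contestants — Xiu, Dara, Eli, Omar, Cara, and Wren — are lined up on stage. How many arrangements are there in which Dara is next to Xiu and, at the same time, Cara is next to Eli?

Treat {Dara,Xiu} as one block (2 orders) and {Cara,Eli} as another (2 orders).
That leaves 4 units to arrange: 2 × 2 × 4! = 4 × 24 = 96.

96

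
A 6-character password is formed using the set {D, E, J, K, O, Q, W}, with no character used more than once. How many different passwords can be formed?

5040

With no repetition, fill the 6 characters in order: 7 choices, then 6, down to 2.
7 × 6 × 5 × 4 × 3 × 2 = 5040.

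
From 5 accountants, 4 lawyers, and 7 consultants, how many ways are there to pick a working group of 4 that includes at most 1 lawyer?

Split by how many lawyers are chosen (0 through 1).
Sum: C(4,0)·C(12,4) + C(4,1)·C(12,3) = 495 + 880 = 1375.

1375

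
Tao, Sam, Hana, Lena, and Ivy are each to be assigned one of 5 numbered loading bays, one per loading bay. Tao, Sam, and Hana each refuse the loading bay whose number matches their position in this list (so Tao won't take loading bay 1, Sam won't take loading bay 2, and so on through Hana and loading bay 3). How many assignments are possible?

Let Aᵢ (for i ∈ {1, 2, 3}) be the placements that put person i in their forbidden loading bay. Any j of these fix j positions, leaving (5−j)! ways to fill the rest, and there are C(3,j) ways to pick which j.
By inclusion–exclusion, the number of valid placements is Σ_{j=0}^{3} (−1)^j C(3,j)·(5−j)!.
Computing: 120 − 72 + 18 − 2 = 64.

64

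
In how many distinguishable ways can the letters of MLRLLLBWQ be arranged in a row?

MLRLLLBWQ has 9 letters with L appearing 4 times.
So there are 9! / (4!) = 15120 distinguishable arrangements.

15120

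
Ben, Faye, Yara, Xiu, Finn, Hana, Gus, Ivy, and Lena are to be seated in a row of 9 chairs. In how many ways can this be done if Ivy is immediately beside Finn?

Place the 7 others and the Ivy-Finn pair as 8 objects in a line; the pair has 2 internal arrangements.
So the count is 2·(8)! = 80640.

80640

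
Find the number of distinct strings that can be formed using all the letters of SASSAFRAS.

The 9 letters of SASSAFRAS have repeats: A appearing 3 times and S appearing 4 times.
So there are 9! / (4!·3!) = 2520 distinguishable arrangements.

2520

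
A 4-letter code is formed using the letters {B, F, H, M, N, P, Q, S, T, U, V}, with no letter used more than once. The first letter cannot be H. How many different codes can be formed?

7200

The first letter has 11−1 = 10 choices (anything except H).
The remaining 3 letters are filled from the other 10 symbols without repetition: 10 × 9 × 8 = 720.
Total: 10 × 720 = 7200.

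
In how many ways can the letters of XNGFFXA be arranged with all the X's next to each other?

360

Treat the 2 copies of X as a single block. The multiset to arrange is then {XX, A, F, F, G, N}, 6 items in all.
That gives (6)!/(2!) = 360 arrangements.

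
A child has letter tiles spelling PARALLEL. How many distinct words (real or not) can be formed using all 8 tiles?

Letter multiplicities in PARALLEL: A×2, E×1, L×3, P×1, R×1.
The number of distinct arrangements is 8!/(3!·2!) = 40320/12 = 3360.

3360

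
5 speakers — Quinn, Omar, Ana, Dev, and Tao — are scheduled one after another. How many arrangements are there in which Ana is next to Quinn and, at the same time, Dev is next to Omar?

Treat {Ana,Quinn} as one block (2 orders) and {Dev,Omar} as another (2 orders).
That leaves 3 units to arrange: 2 × 2 × 3! = 4 × 6 = 24.

24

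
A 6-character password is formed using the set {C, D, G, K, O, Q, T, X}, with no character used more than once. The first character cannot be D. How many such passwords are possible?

17640

The first character has 8−1 = 7 choices (anything except D).
The remaining 5 characters are filled from the other 7 symbols without repetition: 7 × 6 × 5 × 4 × 3 = 2520.
Total: 7 × 2520 = 17640.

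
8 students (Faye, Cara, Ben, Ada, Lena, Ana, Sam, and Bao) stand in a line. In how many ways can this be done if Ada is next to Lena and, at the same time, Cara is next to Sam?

Treat {Ada,Lena} as one block (2 orders) and {Cara,Sam} as another (2 orders).
That leaves 6 units to arrange: 2 × 2 × 6! = 4 × 720 = 2880.

2880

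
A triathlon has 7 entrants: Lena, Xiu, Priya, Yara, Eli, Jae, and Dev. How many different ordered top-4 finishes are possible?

840

There are 7 choices for 1st place, 6 for 2nd, and so on down to 4 for position 4.
That gives 7 × 6 × 5 × 4 = 840.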